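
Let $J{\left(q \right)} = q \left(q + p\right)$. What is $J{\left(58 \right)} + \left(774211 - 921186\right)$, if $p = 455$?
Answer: $-117221$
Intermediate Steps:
$J{\left(q \right)} = q \left(455 + q\right)$ ($J{\left(q \right)} = q \left(q + 455\right) = q \left(455 + q\right)$)
$J{\left(58 \right)} + \left(774211 - 921186\right) = 58 \left(455 + 58\right) + \left(774211 - 921186\right) = 58 \cdot 513 + \left(774211 - 921186\right) = 29754 - 146975 = -117221$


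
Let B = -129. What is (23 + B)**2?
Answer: 11236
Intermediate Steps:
(23 + B)**2 = (23 - 129)**2 = (-106)**2 = 11236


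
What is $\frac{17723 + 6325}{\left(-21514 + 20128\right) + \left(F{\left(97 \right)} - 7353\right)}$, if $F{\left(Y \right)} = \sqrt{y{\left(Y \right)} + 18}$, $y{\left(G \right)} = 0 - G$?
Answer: $- \frac{26269434}{9546275} - \frac{3006 i \sqrt{79}}{9546275} \approx -2.7518 - 0.0027988 i$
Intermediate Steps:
$y{\left(G \right)} = - G$
$F{\left(Y \right)} = \sqrt{18 - Y}$ ($F{\left(Y \right)} = \sqrt{- Y + 18} = \sqrt{18 - Y}$)
$\frac{17723 + 6325}{\left(-21514 + 20128\right) + \left(F{\left(97 \right)} - 7353\right)} = \frac{17723 + 6325}{\left(-21514 + 20128\right) + \left(\sqrt{18 - 97} - 7353\right)} = \frac{24048}{-1386 - \left(7353 - \sqrt{18 - 97}\right)} = \frac{24048}{-1386 - \left(7353 - \sqrt{-79}\right)} = \frac{24048}{-1386 - \left(7353 - i \sqrt{79}\right)} = \frac{24048}{-8739 + i \sqrt{79}}$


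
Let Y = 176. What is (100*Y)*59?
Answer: 1038400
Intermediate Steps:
(100*Y)*59 = (100*176)*59 = 17600*59 = 1038400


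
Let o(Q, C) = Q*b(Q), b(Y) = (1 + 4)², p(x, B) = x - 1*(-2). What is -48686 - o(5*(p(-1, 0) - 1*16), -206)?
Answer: -46811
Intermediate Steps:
p(x, B) = 2 + x (p(x, B) = x + 2 = 2 + x)
b(Y) = 25 (b(Y) = 5² = 25)
o(Q, C) = 25*Q (o(Q, C) = Q*25 = 25*Q)
-48686 - o(5*(p(-1, 0) - 1*16), -206) = -48686 - 25*5*((2 - 1) - 1*16) = -48686 - 25*5*(1 - 16) = -48686 - 25*5*(-15) = -48686 - 25*(-75) = -48686 - 1*(-1875) = -48686 + 1875 = -46811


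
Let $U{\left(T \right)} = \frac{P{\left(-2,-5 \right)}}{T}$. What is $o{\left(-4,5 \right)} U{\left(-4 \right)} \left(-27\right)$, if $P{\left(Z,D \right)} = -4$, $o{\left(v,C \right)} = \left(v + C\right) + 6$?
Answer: $-189$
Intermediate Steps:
$o{\left(v,C \right)} = 6 + C + v$ ($o{\left(v,C \right)} = \left(C + v\right) + 6 = 6 + C + v$)
$U{\left(T \right)} = - \frac{4}{T}$
$o{\left(-4,5 \right)} U{\left(-4 \right)} \left(-27\right) = \left(6 + 5 - 4\right) \left(- \frac{4}{-4}\right) \left(-27\right) = 7 \left(\left(-4\right) \left(- \frac{1}{4}\right)\right) \left(-27\right) = 7 \cdot 1 \left(-27\right) = 7 \left(-27\right) = -189$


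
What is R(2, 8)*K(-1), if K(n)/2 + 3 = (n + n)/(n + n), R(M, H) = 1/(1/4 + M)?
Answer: -16/9 ≈ -1.7778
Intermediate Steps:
R(M, H) = 1/(1/4 + M)
K(n) = -4 (K(n) = -6 + 2*((n + n)/(n + n)) = -6 + 2*((2*n)/((2*n))) = -6 + 2*((2*n)*(1/(2*n))) = -6 + 2*1 = -6 + 2 = -4)
R(2, 8)*K(-1) = (4/(1 + 4*2))*(-4) = (4/(1 + 8))*(-4) = (4/9)*(-4) = -16/9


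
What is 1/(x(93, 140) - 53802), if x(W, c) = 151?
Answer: -1/53651 ≈ -1.8639e-5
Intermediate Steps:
1/(x(93, 140) - 53802) = 1/(151 - 53802) = 1/(-53651) = -1/53651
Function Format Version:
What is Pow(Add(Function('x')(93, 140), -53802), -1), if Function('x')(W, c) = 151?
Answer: Rational(-1, 53651) ≈ -1.8639e-5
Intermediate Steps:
Pow(Add(Function('x')(93, 140), -53802), -1) = Pow(Add(151, -53802), -1) = Pow(-53651, -1) = Rational(-1, 53651)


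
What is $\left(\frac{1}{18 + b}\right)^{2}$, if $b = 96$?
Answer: $\frac{1}{12996} \approx 7.6947 \cdot 10^{-5}$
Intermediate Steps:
$\left(\frac{1}{18 + b}\right)^{2} = \left(\frac{1}{18 + 96}\right)^{2} = \left(\frac{1}{114}\right)^{2} = \frac{1}{12996}$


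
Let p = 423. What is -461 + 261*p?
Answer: 109942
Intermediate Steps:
-461 + 261*p = -461 + 261*423 = -461 + 110403 = 109942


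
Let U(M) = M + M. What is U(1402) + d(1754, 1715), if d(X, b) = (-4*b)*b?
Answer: -11762096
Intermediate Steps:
U(M) = 2*M
d(X, b) = -4*b²
U(1402) + d(1754, 1715) = 2*1402 - 4*1715² = 2804 - 4*2941225 = 2804 - 11764900 = -11762096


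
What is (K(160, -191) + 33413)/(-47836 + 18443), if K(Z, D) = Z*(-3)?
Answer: -32933/29393 ≈ -1.1204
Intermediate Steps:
K(Z, D) = -3*Z
(K(160, -191) + 33413)/(-47836 + 18443) = (-3*160 + 33413)/(-47836 + 18443) = (-480 + 33413)/(-29393) = 32933*(-1/29393) = -32933/29393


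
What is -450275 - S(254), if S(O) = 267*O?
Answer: -518093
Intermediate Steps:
-450275 - S(254) = -450275 - 267*254 = -450275 - 1*67818 = -450275 - 67818 = -518093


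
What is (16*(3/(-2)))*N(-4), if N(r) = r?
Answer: 96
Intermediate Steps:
(16*(3/(-2)))*N(-4) = (16*(3/(-2)))*(-4) = (16*(3*(-½)))*(-4) = (16*(-3/2))*(-4) = -24*(-4) = 96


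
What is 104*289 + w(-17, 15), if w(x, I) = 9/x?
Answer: 510943/17 ≈ 30055.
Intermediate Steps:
104*289 + w(-17, 15) = 104*289 + 9/(-17) = 30056 + 9*(-1/17) = 30056 - 9/17 = 510943/17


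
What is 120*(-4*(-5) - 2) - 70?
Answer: 2090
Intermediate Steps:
120*(-4*(-5) - 2) - 70 = 120*(20 - 2) - 70 = 120*18 - 70 = 2160 - 70 = 2090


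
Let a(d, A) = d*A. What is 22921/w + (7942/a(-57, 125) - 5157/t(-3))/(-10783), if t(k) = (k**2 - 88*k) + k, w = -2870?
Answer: -226005299/28305375 ≈ -7.9845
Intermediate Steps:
t(k) = k**2 - 87*k
a(d, A) = A*d
22921/w + (7942/a(-57, 125) - 5157/t(-3))/(-10783) = 22921/(-2870) + (7942/((125*(-57))) - 5157*(-1/(3*(-87 - 3))))/(-10783) = 22921*(-1/2870) + (7942/(-7125) - 5157/((-3*(-90))))*(-1/10783) = -22921/2870 + (7942*(-1/7125) - 5157/270)*(-1/10783) = -22921/2870 + (-418/375 - 5157*1/270)*(-1/10783) = -22921/2870 + (-418/375 - 191/10)*(-1/10783) = -22921/2870 - 15161/750*(-1/10783) = -22921/2870 + 15161/8087250 = -226005299/28305375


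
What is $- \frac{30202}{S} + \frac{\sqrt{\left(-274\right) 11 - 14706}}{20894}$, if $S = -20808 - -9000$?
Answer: $\frac{15101}{5904} + \frac{i \sqrt{4430}}{10447} \approx 2.5578 + 0.006371 i$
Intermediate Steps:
$S = -11808$ ($S = -20808 + 9000 = -11808$)
$- \frac{30202}{S} + \frac{\sqrt{\left(-274\right) 11 - 14706}}{20894} = - \frac{30202}{-11808} + \frac{\sqrt{\left(-274\right) 11 - 14706}}{20894} = \left(-30202\right) \left(- \frac{1}{11808}\right) + \sqrt{-3014 - 14706} \cdot \frac{1}{20894} = \frac{15101}{5904} + \sqrt{-17720} \cdot \frac{1}{20894} = \frac{15101}{5904} + 2 i \sqrt{4430} \cdot \frac{1}{20894} = \frac{15101}{5904} + \frac{i \sqrt{4430}}{10447}$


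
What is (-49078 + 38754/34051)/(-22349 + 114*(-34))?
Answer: 1671116224/892987475 ≈ 1.8714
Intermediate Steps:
(-49078 + 38754/34051)/(-22349 + 114*(-34)) = (-49078 + 38754*(1/34051))/(-22349 - 3876) = (-49078 + 38754/34051)/(-26225) = -1671116224/34051*(-1/26225) = 1671116224/892987475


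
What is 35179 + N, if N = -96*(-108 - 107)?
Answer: 55819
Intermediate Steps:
N = 20640 (N = -96*(-215) = 20640)
35179 + N = 35179 + 20640 = 55819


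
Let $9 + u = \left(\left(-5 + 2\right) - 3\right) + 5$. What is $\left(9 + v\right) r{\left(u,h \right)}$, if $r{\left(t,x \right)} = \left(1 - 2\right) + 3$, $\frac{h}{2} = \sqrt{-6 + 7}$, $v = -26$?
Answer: $-34$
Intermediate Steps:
$h = 2$ ($h = 2 \sqrt{-6 + 7} = 2 \sqrt{1} = 2 \cdot 1 = 2$)
$u = -10$ ($u = -9 + \left(\left(\left(-5 + 2\right) - 3\right) + 5\right) = -9 + \left(\left(-3 - 3\right) + 5\right) = -9 + \left(-6 + 5\right) = -9 - 1 = -10$)
$r{\left(t,x \right)} = 2$ ($r{\left(t,x \right)} = -1 + 3 = 2$)
$\left(9 + v\right) r{\left(u,h \right)} = \left(9 - 26\right) 2 = \left(-17\right) 2 = -34$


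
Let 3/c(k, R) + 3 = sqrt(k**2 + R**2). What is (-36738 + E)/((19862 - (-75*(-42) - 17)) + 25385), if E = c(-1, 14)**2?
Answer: -216411003/248079536 + 9*sqrt(197)/248079536 ≈ -0.87234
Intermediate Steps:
c(k, R) = 3/(-3 + sqrt(R**2 + k**2)) (c(k, R) = 3/(-3 + sqrt(k**2 + R**2)) = 3/(-3 + sqrt(R**2 + k**2)))
E = 9/(-3 + sqrt(197))**2 (E = (3/(-3 + sqrt(14**2 + (-1)**2)))**2 = (3/(-3 + sqrt(196 + 1)))**2 = (3/(-3 + sqrt(197)))**2 = 9/(-3 + sqrt(197))**2 ≈ 0.073900)
(-36738 + E)/((19862 - (-75*(-42) - 17)) + 25385) = (-36738 + 9/(3 - sqrt(197))**2)/((19862 - (-75*(-42) - 17)) + 25385) = (-36738 + 9/(3 - sqrt(197))**2)/((19862 - (3150 - 17)) + 25385) = (-36738 + 9/(3 - sqrt(197))**2)/((19862 - 1*3133) + 25385) = (-36738 + 9/(3 - sqrt(197))**2)/((19862 - 3133) + 25385) = (-36738 + 9/(3 - sqrt(197))**2)/(16729 + 25385) = (-36738 + 9/(3 - sqrt(197))**2)/42114 = (-36738 + 9/(3 - sqrt(197))**2)*(1/42114) = -6123/7019 + 3/(14038*(3 - sqrt(197))**2)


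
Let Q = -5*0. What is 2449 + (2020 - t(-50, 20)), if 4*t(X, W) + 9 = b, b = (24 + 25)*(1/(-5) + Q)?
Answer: 44737/10 ≈ 4473.7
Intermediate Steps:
Q = 0
b = -49/5 (b = (24 + 25)*(1/(-5) + 0) = 49*(-⅕ + 0) = 49*(-⅕) = -49/5 ≈ -9.8000)
t(X, W) = -47/10 (t(X, W) = -9/4 + (¼)*(-49/5) = -9/4 - 49/20 = -47/10)
2449 + (2020 - t(-50, 20)) = 2449 + (2020 - 1*(-47/10)) = 2449 + (2020 + 47/10) = 2449 + 20247/10 = 44737/10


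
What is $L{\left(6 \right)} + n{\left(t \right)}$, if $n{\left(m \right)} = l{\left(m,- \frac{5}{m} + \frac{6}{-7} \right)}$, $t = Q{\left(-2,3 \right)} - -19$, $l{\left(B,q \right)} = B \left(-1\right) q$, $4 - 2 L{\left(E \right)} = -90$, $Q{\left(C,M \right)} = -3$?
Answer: $\frac{460}{7} \approx 65.714$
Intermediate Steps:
$L{\left(E \right)} = 47$ ($L{\left(E \right)} = 2 - -45 = 2 + 45 = 47$)
$l{\left(B,q \right)} = - B q$
$t = 16$ ($t = -3 - -19 = -3 + 19 = 16$)
$n{\left(m \right)} = - m \left(- \frac{6}{7} - \frac{5}{m}\right)$ ($n{\left(m \right)} = - m \left(- \frac{5}{m} + \frac{6}{-7}\right) = - m \left(- \frac{5}{m} + 6 \left(- \frac{1}{7}\right)\right) = - m \left(- \frac{5}{m} - \frac{6}{7}\right) = - m \left(- \frac{6}{7} - \frac{5}{m}\right)$)
$L{\left(6 \right)} + n{\left(t \right)} = 47 + \left(5 + \frac{6}{7} \cdot 16\right) = 47 + \left(5 + \frac{96}{7}\right) = 47 + \frac{131}{7} = \frac{460}{7}$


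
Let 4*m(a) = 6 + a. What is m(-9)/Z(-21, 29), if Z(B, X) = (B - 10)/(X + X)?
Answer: 87/62 ≈ 1.4032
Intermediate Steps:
m(a) = 3/2 + a/4 (m(a) = (6 + a)/4 = 3/2 + a/4)
Z(B, X) = (-10 + B)/(2*X) (Z(B, X) = (-10 + B)/((2*X)) = (-10 + B)*(1/(2*X)) = (-10 + B)/(2*X))
m(-9)/Z(-21, 29) = (3/2 + (¼)*(-9))/(((½)*(-10 - 21)/29)) = (3/2 - 9/4)/(((½)*(1/29)*(-31))) = -3/(4*(-31/58)) = -¾*(-58/31) = 87/62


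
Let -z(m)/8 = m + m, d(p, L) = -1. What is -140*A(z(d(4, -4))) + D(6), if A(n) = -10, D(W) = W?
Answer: 1406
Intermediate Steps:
z(m) = -16*m (z(m) = -8*(m + m) = -16*m)
-140*A(z(d(4, -4))) + D(6) = -140*(-10) + 6 = 1400 + 6 = 1406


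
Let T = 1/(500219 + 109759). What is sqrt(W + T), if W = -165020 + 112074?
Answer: I*sqrt(19699785554375886)/609978 ≈ 230.1*I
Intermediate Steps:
W = -52946
T = 1/609978 ≈ 1.6394e-6
sqrt(W + T) = sqrt(-52946 + 1/609978) = sqrt(-32295895187/609978) = I*sqrt(19699785554375886)/609978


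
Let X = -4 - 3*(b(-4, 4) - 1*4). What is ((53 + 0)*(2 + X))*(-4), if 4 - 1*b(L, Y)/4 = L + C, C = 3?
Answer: 10600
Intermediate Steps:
b(L, Y) = 4 - 4*L (b(L, Y) = 16 - 4*(L + 3) = 16 - 4*(3 + L) = 16 + (-12 - 4*L) = 4 - 4*L)
X = -52 (X = -4 - 3*((4 - 4*(-4)) - 1*4) = -4 - 3*((4 + 16) - 4) = -4 - 3*(20 - 4) = -4 - 3*16 = -4 - 48 = -52)
((53 + 0)*(2 + X))*(-4) = ((53 + 0)*(2 - 52))*(-4) = (53*(-50))*(-4) = -2650*(-4) = 10600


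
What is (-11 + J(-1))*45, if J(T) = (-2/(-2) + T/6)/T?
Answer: -1065/2 ≈ -532.50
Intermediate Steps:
J(T) = (1 + T/6)/T (J(T) = (-2*(-½) + T*(⅙))/T = (1 + T/6)/T)
(-11 + J(-1))*45 = (-11 + (⅙)*(6 - 1)/(-1))*45 = (-11 + (⅙)*(-1)*5)*45 = (-11 - ⅚)*45 = -71/6*45 = -1065/2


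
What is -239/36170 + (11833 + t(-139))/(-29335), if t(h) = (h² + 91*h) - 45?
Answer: -134941853/212209390 ≈ -0.63589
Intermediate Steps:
t(h) = -45 + h² + 91*h
-239/36170 + (11833 + t(-139))/(-29335) = -239/36170 + (11833 + (-45 + (-139)² + 91*(-139)))/(-29335) = -239*1/36170 + (11833 + (-45 + 19321 - 12649))*(-1/29335) = -239/36170 + (11833 + 6627)*(-1/29335) = -239/36170 + 18460*(-1/29335) = -239/36170 - 3692/5867 = -134941853/212209390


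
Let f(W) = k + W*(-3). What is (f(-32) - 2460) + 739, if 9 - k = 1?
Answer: -1617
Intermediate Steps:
k = 8 (k = 9 - 1*1 = 9 - 1 = 8)
f(W) = 8 - 3*W (f(W) = 8 + W*(-3) = 8 - 3*W)
(f(-32) - 2460) + 739 = ((8 - 3*(-32)) - 2460) + 739 = ((8 + 96) - 2460) + 739 = (104 - 2460) + 739 = -2356 + 739 = -1617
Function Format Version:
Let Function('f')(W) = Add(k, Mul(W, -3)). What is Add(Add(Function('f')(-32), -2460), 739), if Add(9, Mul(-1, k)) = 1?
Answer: -1617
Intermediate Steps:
k = 8 (k = Add(9, Mul(-1, 1)) = Add(9, -1) = 8)
Function('f')(W) = Add(8, Mul(-3, W)) (Function('f')(W) = Add(8, Mul(W, -3)) = Add(8, Mul(-3, W)))
Add(Add(Function('f')(-32), -2460), 739) = Add(Add(Add(8, Mul(-3, -32)), -2460), 739) = Add(Add(Add(8, 96), -2460), 739) = Add(Add(104, -2460), 739) = Add(-2356, 739) = -1617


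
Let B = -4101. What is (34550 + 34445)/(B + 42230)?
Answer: 68995/38129 ≈ 1.8095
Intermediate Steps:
(34550 + 34445)/(B + 42230) = (34550 + 34445)/(-4101 + 42230) = 68995/38129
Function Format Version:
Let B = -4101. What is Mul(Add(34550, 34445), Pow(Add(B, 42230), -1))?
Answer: Rational(68995, 38129) ≈ 1.8095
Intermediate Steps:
Mul(Add(34550, 34445), Pow(Add(B, 42230), -1)) = Mul(Add(34550, 34445), Pow(Add(-4101, 42230), -1)) = Mul(68995, Pow(38129, -1)) = Mul(68995, Rational(1, 38129)) = Rational(68995, 38129)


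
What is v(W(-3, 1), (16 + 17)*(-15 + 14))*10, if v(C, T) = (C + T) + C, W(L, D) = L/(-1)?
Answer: -270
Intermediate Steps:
W(L, D) = -L (W(L, D) = L*(-1) = -L)
v(C, T) = T + 2*C
v(W(-3, 1), (16 + 17)*(-15 + 14))*10 = ((16 + 17)*(-15 + 14) + 2*(-1*(-3)))*10 = (33*(-1) + 2*3)*10 = (-33 + 6)*10 = -27*10 = -270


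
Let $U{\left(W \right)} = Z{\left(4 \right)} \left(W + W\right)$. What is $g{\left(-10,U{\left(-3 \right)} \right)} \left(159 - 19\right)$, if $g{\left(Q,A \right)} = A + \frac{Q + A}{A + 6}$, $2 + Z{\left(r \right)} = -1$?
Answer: $\frac{7700}{3} \approx 2566.7$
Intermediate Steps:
$Z{\left(r \right)} = -3$ ($Z{\left(r \right)} = -2 - 1 = -3$)
$U{\left(W \right)} = - 6 W$ ($U{\left(W \right)} = - 3 \left(W + W\right) = - 3 \cdot 2 W = - 6 W$)
$g{\left(Q,A \right)} = A + \frac{A + Q}{6 + A}$
$g{\left(-10,U{\left(-3 \right)} \right)} \left(159 - 19\right) = \frac{-10 + \left(\left(-6\right) \left(-3\right)\right)^{2} + 7 \left(\left(-6\right) \left(-3\right)\right)}{6 - -18} \left(159 - 19\right) = \frac{-10 + 18^{2} + 7 \cdot 18}{6 + 18} \cdot 140 = \frac{-10 + 324 + 126}{24} \cdot 140 = \frac{1}{24} \cdot 440 \cdot 140 = \frac{55}{3} \cdot 140 = \frac{7700}{3}$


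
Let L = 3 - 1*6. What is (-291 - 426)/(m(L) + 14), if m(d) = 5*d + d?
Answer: 717/4 ≈ 179.25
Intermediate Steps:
L = -3 (L = 3 - 6 = -3)
m(d) = 6*d
(-291 - 426)/(m(L) + 14) = (-291 - 426)/(6*(-3) + 14) = -717/(-18 + 14) = -717/(-4) = -717*(-¼) = 717/4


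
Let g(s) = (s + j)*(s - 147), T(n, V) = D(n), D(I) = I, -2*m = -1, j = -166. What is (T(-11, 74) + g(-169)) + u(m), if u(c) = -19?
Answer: 105830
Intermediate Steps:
m = ½ (m = -½*(-1) = ½ ≈ 0.50000)
T(n, V) = n
g(s) = (-166 + s)*(-147 + s) (g(s) = (s - 166)*(s - 147) = (-166 + s)*(-147 + s))
(T(-11, 74) + g(-169)) + u(m) = (-11 + (24402 + (-169)² - 313*(-169))) - 19 = (-11 + (24402 + 28561 + 52897)) - 19 = (-11 + 105860) - 19 = 105849 - 19 = 105830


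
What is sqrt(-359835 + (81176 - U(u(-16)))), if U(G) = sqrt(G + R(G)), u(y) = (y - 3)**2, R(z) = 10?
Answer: sqrt(-278659 - sqrt(371)) ≈ 527.9*I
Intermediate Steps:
u(y) = (-3 + y)**2
U(G) = sqrt(10 + G) (U(G) = sqrt(G + 10) = sqrt(10 + G))
sqrt(-359835 + (81176 - U(u(-16)))) = sqrt(-359835 + (81176 - sqrt(10 + (-3 - 16)**2))) = sqrt(-359835 + (81176 - sqrt(10 + (-19)**2))) = sqrt(-359835 + (81176 - sqrt(10 + 361))) = sqrt(-359835 + (81176 - sqrt(371))) = sqrt(-278659 - sqrt(371))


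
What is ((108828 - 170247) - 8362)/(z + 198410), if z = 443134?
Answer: -69781/641544 ≈ -0.10877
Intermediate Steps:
((108828 - 170247) - 8362)/(z + 198410) = ((108828 - 170247) - 8362)/(443134 + 198410) = (-61419 - 8362)/641544 = -69781*1/641544 = -69781/641544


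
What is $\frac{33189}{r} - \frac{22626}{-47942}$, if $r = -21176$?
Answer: $- \frac{556009431}{507609896} \approx -1.0953$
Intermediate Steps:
$\frac{33189}{r} - \frac{22626}{-47942} = \frac{33189}{-21176} - \frac{22626}{-47942} = 33189 \left(- \frac{1}{21176}\right) - - \frac{11313}{23971} = - \frac{33189}{21176} + \frac{11313}{23971} = - \frac{556009431}{507609896}$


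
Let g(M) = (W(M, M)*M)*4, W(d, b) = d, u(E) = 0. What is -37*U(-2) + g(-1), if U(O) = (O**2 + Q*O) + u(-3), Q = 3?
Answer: 78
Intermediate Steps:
U(O) = O**2 + 3*O (U(O) = (O**2 + 3*O) + 0 = O**2 + 3*O)
g(M) = 4*M**2 (g(M) = (M*M)*4 = M**2*4 = 4*M**2)
-37*U(-2) + g(-1) = -(-74)*(3 - 2) + 4*(-1)**2 = -(-74) + 4*1 = -37*(-2) + 4 = 74 + 4 = 78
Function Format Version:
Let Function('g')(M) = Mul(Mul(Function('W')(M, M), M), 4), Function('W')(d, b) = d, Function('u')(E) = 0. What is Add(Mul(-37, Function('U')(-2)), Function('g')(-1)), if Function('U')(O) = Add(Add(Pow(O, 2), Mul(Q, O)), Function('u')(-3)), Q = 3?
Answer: 78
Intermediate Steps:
Function('U')(O) = Add(Pow(O, 2), Mul(3, O)) (Function('U')(O) = Add(Add(Pow(O, 2), Mul(3, O)), 0) = Add(Pow(O, 2), Mul(3, O)))
Function('g')(M) = Mul(4, Pow(M, 2)) (Function('g')(M) = Mul(Mul(M, M), 4) = Mul(Pow(M, 2), 4) = Mul(4, Pow(M, 2)))
Add(Mul(-37, Function('U')(-2)), Function('g')(-1)) = Add(Mul(-37, Mul(-2, Add(3, -2))), Mul(4, Pow(-1, 2))) = Add(Mul(-37, Mul(-2, 1)), Mul(4, 1)) = Add(Mul(-37, -2), 4) = Add(74, 4) = 78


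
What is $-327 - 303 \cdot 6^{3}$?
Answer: $-65775$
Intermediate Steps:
$-327 - 303 \cdot 6^{3} = -327 - 65448 = -65775$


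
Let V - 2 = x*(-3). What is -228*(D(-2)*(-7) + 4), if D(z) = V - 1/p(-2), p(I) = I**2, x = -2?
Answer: 11457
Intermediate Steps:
V = 8 (V = 2 - 2*(-3) = 2 + 6 = 8)
D(z) = 31/4 (D(z) = 8 - 1/((-2)**2) = 8 - 1/4 = 31/4)
-228*(D(-2)*(-7) + 4) = -228*((31/4)*(-7) + 4) = -228*(-217/4 + 4) = -228*(-201/4) = 11457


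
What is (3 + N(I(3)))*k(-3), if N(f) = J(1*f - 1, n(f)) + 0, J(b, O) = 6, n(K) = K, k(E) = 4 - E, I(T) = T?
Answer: 63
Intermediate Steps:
N(f) = 6 (N(f) = 6 + 0 = 6)
(3 + N(I(3)))*k(-3) = (3 + 6)*(4 - 1*(-3)) = 9*(4 + 3) = 9*7 = 63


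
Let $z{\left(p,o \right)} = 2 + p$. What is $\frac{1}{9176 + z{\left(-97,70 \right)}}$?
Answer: $\frac{1}{9081} \approx 0.00011012$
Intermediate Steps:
$\frac{1}{9176 + z{\left(-97,70 \right)}} = \frac{1}{9176 + \left(2 - 97\right)} = \frac{1}{9176 - 95} = \frac{1}{9081}$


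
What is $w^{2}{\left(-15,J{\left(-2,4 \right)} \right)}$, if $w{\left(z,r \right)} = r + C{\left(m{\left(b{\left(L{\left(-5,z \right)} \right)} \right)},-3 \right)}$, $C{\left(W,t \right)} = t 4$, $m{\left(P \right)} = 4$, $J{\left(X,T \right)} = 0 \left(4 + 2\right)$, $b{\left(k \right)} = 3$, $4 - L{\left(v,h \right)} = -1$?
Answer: $144$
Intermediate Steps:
$L{\left(v,h \right)} = 5$ ($L{\left(v,h \right)} = 4 - -1 = 4 + 1 = 5$)
$J{\left(X,T \right)} = 0$ ($J{\left(X,T \right)} = 0 \cdot 6 = 0$)
$C{\left(W,t \right)} = 4 t$
$w{\left(z,r \right)} = -12 + r$ ($w{\left(z,r \right)} = r + 4 \left(-3\right) = r - 12 = -12 + r$)
$w^{2}{\left(-15,J{\left(-2,4 \right)} \right)} = \left(-12 + 0\right)^{2} = \left(-12\right)^{2} = 144$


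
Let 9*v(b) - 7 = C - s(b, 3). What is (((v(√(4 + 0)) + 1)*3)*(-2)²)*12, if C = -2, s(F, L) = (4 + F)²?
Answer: -352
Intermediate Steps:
v(b) = 5/9 - (4 + b)²/9 (v(b) = 7/9 + (-2 - (4 + b)²)/9 = 7/9 + (-2/9 - (4 + b)²/9) = 5/9 - (4 + b)²/9)
(((v(√(4 + 0)) + 1)*3)*(-2)²)*12 = ((((5/9 - (4 + √(4 + 0))²/9) + 1)*3)*(-2)²)*12 = ((((5/9 - (4 + √4)²/9) + 1)*3)*4)*12 = ((((5/9 - (4 + 2)²/9) + 1)*3)*4)*12 = ((((5/9 - ⅑*6²) + 1)*3)*4)*12 = ((((5/9 - ⅑*36) + 1)*3)*4)*12 = ((((5/9 - 4) + 1)*3)*4)*12 = (((-31/9 + 1)*3)*4)*12 = (-22/9*3*4)*12 = -22/3*4*12 = -88/3*12 = -352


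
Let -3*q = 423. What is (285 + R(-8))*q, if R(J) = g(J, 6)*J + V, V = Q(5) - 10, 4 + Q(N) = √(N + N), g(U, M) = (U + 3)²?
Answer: -10011 - 141*√10 ≈ -10457.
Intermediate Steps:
q = -141 (q = -⅓*423 = -141)
g(U, M) = (3 + U)²
Q(N) = -4 + √2*√N (Q(N) = -4 + √(N + N) = -4 + √(2*N) = -4 + √2*√N)
V = -14 + √10 (V = (-4 + √2*√5) - 10 = (-4 + √10) - 10 = -14 + √10 ≈ -10.838)
R(J) = -14 + √10 + J*(3 + J)² (R(J) = (3 + J)²*J + (-14 + √10) = J*(3 + J)² + (-14 + √10) = -14 + √10 + J*(3 + J)²)
(285 + R(-8))*q = (285 + (-14 + √10 - 8*(3 - 8)²))*(-141) = (285 + (-14 + √10 - 8*(-5)²))*(-141) = (285 + (-14 + √10 - 8*25))*(-141) = (285 + (-14 + √10 - 200))*(-141) = (285 + (-214 + √10))*(-141) = (71 + √10)*(-141) = -10011 - 141*√10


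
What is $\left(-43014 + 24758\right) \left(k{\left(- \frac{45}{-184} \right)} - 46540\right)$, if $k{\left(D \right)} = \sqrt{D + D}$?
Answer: $849634240 - \frac{27384 \sqrt{115}}{23} \approx 8.4962 \cdot 10^{8}$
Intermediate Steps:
$k{\left(D \right)} = \sqrt{2} \sqrt{D}$ ($k{\left(D \right)} = \sqrt{2 D} = \sqrt{2} \sqrt{D}$)
$\left(-43014 + 24758\right) \left(k{\left(- \frac{45}{-184} \right)} - 46540\right) = \left(-43014 + 24758\right) \left(\sqrt{2} \sqrt{- \frac{45}{-184}} - 46540\right) = - 18256 \left(\sqrt{2} \sqrt{\left(-45\right) \left(- \frac{1}{184}\right)} - 46540\right) = - 18256 \left(\sqrt{2} \sqrt{\frac{45}{184}} - 46540\right) = - 18256 \left(\sqrt{2} \frac{3 \sqrt{230}}{92} - 46540\right) = - 18256 \left(\frac{3 \sqrt{115}}{46} - 46540\right) = - 18256 \left(-46540 + \frac{3 \sqrt{115}}{46}\right) = 849634240 - \frac{27384 \sqrt{115}}{23}$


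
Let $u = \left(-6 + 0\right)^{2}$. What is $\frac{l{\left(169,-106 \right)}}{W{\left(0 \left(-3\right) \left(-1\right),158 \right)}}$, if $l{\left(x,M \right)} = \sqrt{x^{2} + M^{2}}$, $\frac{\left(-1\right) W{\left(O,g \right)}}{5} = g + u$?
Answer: $- \frac{\sqrt{39797}}{970} \approx -0.20566$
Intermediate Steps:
$u = 36$ ($u = \left(-6\right)^{2} = 36$)
$W{\left(O,g \right)} = -180 - 5 g$ ($W{\left(O,g \right)} = - 5 \left(g + 36\right) = - 5 \left(36 + g\right) = -180 - 5 g$)
$l{\left(x,M \right)} = \sqrt{M^{2} + x^{2}}$
$\frac{l{\left(169,-106 \right)}}{W{\left(0 \left(-3\right) \left(-1\right),158 \right)}} = \frac{\sqrt{\left(-106\right)^{2} + 169^{2}}}{-180 - 790} = \frac{\sqrt{11236 + 28561}}{-180 - 790} = \frac{\sqrt{39797}}{-970} = \sqrt{39797} \left(- \frac{1}{970}\right) = - \frac{\sqrt{39797}}{970}$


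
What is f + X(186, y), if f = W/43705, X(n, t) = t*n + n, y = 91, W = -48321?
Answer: 747831639/43705 ≈ 17111.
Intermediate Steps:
X(n, t) = n + n*t (X(n, t) = n*t + n = n + n*t)
f = -48321/43705 ≈ -1.1056
f + X(186, y) = -48321/43705 + 186*(1 + 91) = -48321/43705 + 186*92 = -48321/43705 + 17112 = 747831639/43705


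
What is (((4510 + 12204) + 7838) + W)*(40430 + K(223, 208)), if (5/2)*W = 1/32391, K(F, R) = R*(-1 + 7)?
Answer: 165725030033836/161955 ≈ 1.0233e+9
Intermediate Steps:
K(F, R) = 6*R (K(F, R) = R*6 = 6*R)
W = 2/161955 (W = (⅖)/32391 = (⅖)*(1/32391) = 2/161955 ≈ 1.2349e-5)
(((4510 + 12204) + 7838) + W)*(40430 + K(223, 208)) = (((4510 + 12204) + 7838) + 2/161955)*(40430 + 6*208) = ((16714 + 7838) + 2/161955)*(40430 + 1248) = (24552 + 2/161955)*41678 = (3976319162/161955)*41678 = 165725030033836/161955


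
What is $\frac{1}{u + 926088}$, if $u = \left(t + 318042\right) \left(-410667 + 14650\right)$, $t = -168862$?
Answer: $- \frac{1}{59076889972} \approx -1.6927 \cdot 10^{-11}$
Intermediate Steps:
$u = -59077816060$ ($u = \left(-168862 + 318042\right) \left(-410667 + 14650\right) = 149180 \left(-396017\right) = -59077816060$)
$\frac{1}{u + 926088} = \frac{1}{-59077816060 + 926088} = \frac{1}{-59076889972} = - \frac{1}{59076889972}$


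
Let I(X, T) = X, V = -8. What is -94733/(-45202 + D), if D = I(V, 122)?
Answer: 94733/45210 ≈ 2.0954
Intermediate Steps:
D = -8
-94733/(-45202 + D) = -94733/(-45202 - 8) = -94733/(-45210) = -94733*(-1/45210) = 94733/45210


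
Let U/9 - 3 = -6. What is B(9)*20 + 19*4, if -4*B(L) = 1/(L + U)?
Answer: 1373/18 ≈ 76.278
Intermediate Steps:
U = -27 (U = 27 + 9*(-6) = 27 - 54 = -27)
B(L) = -1/(4*(-27 + L)) (B(L) = -1/(4*(L - 27)) = -1/(4*(-27 + L)))
B(9)*20 + 19*4 = -1/(-108 + 4*9)*20 + 19*4 = -1/(-108 + 36)*20 + 76 = -1/(-72)*20 + 76 = -1*(-1/72)*20 + 76 = (1/72)*20 + 76 = 5/18 + 76 = 1373/18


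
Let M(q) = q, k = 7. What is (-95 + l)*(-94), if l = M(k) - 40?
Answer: 12032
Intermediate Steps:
l = -33 (l = 7 - 40 = -33)
(-95 + l)*(-94) = (-95 - 33)*(-94) = -128*(-94) = 12032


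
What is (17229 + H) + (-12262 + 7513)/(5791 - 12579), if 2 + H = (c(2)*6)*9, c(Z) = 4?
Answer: 118407833/6788 ≈ 17444.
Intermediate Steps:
H = 214 (H = -2 + (4*6)*9 = -2 + 24*9 = -2 + 216 = 214)
(17229 + H) + (-12262 + 7513)/(5791 - 12579) = (17229 + 214) + (-12262 + 7513)/(5791 - 12579) = 17443 - 4749/(-6788) = 17443 - 4749*(-1/6788) = 17443 + 4749/6788 = 118407833/6788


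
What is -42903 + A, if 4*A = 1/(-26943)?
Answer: -4623742117/107772 ≈ -42903.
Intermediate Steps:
A = -1/107772 (A = (¼)/(-26943) = (¼)*(-1/26943) = -1/107772 ≈ -9.2789e-6)
-42903 + A = -42903 - 1/107772 = -4623742117/107772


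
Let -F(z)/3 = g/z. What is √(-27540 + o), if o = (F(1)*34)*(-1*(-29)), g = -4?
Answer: 2*I*√3927 ≈ 125.33*I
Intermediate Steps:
F(z) = 12/z (F(z) = -(-12)/z = 12/z)
o = 11832 (o = ((12/1)*34)*(-1*(-29)) = ((12*1)*34)*29 = (12*34)*29 = 408*29 = 11832)
√(-27540 + o) = √(-27540 + 11832) = √(-15708) = 2*I*√3927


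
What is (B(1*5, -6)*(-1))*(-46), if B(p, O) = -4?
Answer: -184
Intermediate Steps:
(B(1*5, -6)*(-1))*(-46) = -4*(-1)*(-46) = 4*(-46) = -184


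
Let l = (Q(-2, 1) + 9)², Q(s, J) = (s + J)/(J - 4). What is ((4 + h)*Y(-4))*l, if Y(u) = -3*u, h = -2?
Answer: 6272/3 ≈ 2090.7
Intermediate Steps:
Q(s, J) = (J + s)/(-4 + J)
l = 784/9 (l = ((1 - 2)/(-4 + 1) + 9)² = (-1/(-3) + 9)² = (-⅓*(-1) + 9)² = (⅓ + 9)² = (28/3)² = 784/9 ≈ 87.111)
((4 + h)*Y(-4))*l = ((4 - 2)*(-3*(-4)))*(784/9) = (2*12)*(784/9) = 24*(784/9) = 6272/3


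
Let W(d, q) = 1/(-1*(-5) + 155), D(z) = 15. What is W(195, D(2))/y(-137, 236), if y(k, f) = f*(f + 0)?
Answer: 1/8911360 ≈ 1.1222e-7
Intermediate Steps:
y(k, f) = f² (y(k, f) = f*f = f²)
W(d, q) = 1/160 (W(d, q) = 1/(5 + 155) = 1/160)
W(195, D(2))/y(-137, 236) = 1/(160*(236²)) = (1/160)/55696 = (1/160)*(1/55696) = 1/8911360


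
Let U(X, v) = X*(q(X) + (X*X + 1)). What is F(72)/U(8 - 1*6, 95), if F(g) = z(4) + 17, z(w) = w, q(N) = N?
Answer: 3/2 ≈ 1.5000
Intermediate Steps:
F(g) = 21 (F(g) = 4 + 17 = 21)
U(X, v) = X*(1 + X + X²) (U(X, v) = X*(X + (X*X + 1)) = X*(X + (X² + 1)) = X*(X + (1 + X²)) = X*(1 + X + X²))
F(72)/U(8 - 1*6, 95) = 21/(((8 - 1*6)*(1 + (8 - 1*6) + (8 - 1*6)²))) = 21/(((8 - 6)*(1 + (8 - 6) + (8 - 6)²))) = 21/((2*(1 + 2 + 2²))) = 21/((2*(1 + 2 + 4))) = 21/((2*7)) = 21/14 = 21*(1/14) = 3/2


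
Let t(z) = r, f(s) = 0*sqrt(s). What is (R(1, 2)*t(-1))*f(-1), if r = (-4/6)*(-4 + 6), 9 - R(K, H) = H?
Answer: 0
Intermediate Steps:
R(K, H) = 9 - H
f(s) = 0
r = -4/3 (r = -4*1/6*2 = -2/3*2 = -4/3 ≈ -1.3333)
t(z) = -4/3
(R(1, 2)*t(-1))*f(-1) = ((9 - 1*2)*(-4/3))*0 = ((9 - 2)*(-4/3))*0 = (7*(-4/3))*0 = -28/3*0 = 0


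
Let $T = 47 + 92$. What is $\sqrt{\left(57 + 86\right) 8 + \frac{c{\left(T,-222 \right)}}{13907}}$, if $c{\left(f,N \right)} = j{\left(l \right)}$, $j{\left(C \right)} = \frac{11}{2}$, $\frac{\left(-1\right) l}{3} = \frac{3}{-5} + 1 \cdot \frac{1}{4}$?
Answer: $\frac{\sqrt{885019979778}}{27814} \approx 33.823$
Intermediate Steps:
$T = 139$
$l = \frac{21}{20}$ ($l = - 3 \left(\frac{3}{-5} + 1 \cdot \frac{1}{4}\right) = - 3 \left(3 \left(- \frac{1}{5}\right) + 1 \cdot \frac{1}{4}\right) = - 3 \left(- \frac{3}{5} + \frac{1}{4}\right) = \left(-3\right) \left(- \frac{7}{20}\right) = \frac{21}{20} \approx 1.05$)
$j{\left(C \right)} = \frac{11}{2}$ ($j{\left(C \right)} = 11 \cdot \frac{1}{2} = \frac{11}{2}$)
$c{\left(f,N \right)} = \frac{11}{2}$
$\sqrt{\left(57 + 86\right) 8 + \frac{c{\left(T,-222 \right)}}{13907}} = \sqrt{\left(57 + 86\right) 8 + \frac{11}{2 \cdot 13907}} = \sqrt{143 \cdot 8 + \frac{11}{2} \cdot \frac{1}{13907}} = \sqrt{1144 + \frac{11}{27814}} = \sqrt{\frac{31819227}{27814}} = \frac{\sqrt{885019979778}}{27814}$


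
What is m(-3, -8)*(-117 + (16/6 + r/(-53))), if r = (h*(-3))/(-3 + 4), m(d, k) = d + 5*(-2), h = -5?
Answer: 236912/159 ≈ 1490.0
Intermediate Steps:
m(d, k) = -10 + d (m(d, k) = d - 10 = -10 + d)
r = 15 (r = (-5*(-3))/(-3 + 4) = 15/1 = 15*1 = 15)
m(-3, -8)*(-117 + (16/6 + r/(-53))) = (-10 - 3)*(-117 + (16/6 + 15/(-53))) = -13*(-117 + (16*(⅙) + 15*(-1/53))) = -13*(-117 + (8/3 - 15/53)) = -13*(-117 + 379/159) = -13*(-18224/159) = 236912/159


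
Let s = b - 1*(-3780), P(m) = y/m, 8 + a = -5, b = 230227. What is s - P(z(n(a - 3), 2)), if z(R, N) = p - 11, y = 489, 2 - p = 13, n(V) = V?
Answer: 5148643/22 ≈ 2.3403e+5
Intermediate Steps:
a = -13 (a = -8 - 5 = -13)
p = -11 (p = 2 - 1*13 = 2 - 13 = -11)
z(R, N) = -22 (z(R, N) = -11 - 11 = -22)
P(m) = 489/m
s = 234007 (s = 230227 - 1*(-3780) = 230227 + 3780 = 234007)
s - P(z(n(a - 3), 2)) = 234007 - 489/(-22) = 234007 - 489*(-1)/22 = 234007 - 1*(-489/22) = 234007 + 489/22 = 5148643/22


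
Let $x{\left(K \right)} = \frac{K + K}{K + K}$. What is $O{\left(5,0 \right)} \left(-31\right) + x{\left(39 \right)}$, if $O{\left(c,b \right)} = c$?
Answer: $-154$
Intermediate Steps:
$x{\left(K \right)} = 1$ ($x{\left(K \right)} = \frac{2 K}{2 K} = 2 K \frac{1}{2 K} = 1$)
$O{\left(5,0 \right)} \left(-31\right) + x{\left(39 \right)} = 5 \left(-31\right) + 1 = -155 + 1 = -154$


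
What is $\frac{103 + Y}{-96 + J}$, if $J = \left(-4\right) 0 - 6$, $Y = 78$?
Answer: $- \frac{181}{102} \approx -1.7745$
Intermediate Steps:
$J = -6$ ($J = 0 - 6 = -6$)
$\frac{103 + Y}{-96 + J} = \frac{103 + 78}{-96 - 6} = \frac{181}{-102} = 181 \left(- \frac{1}{102}\right) = - \frac{181}{102}$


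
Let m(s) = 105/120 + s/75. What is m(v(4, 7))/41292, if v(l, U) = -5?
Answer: 97/4955040 ≈ 1.9576e-5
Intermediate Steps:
m(s) = 7/8 + s/75 (m(s) = 105*(1/120) + s*(1/75) = 7/8 + s/75)
m(v(4, 7))/41292 = (7/8 + (1/75)*(-5))/41292 = (7/8 - 1/15)*(1/41292) = (97/120)*(1/41292) = 97/4955040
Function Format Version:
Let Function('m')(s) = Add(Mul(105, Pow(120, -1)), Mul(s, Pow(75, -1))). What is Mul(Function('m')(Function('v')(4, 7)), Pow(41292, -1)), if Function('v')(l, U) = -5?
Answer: Rational(97, 4955040) ≈ 1.9576e-5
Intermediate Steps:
Function('m')(s) = Add(Rational(7, 8), Mul(Rational(1, 75), s)) (Function('m')(s) = Add(Mul(105, Rational(1, 120)), Mul(s, Rational(1, 75))) = Add(Rational(7, 8), Mul(Rational(1, 75), s)))
Mul(Function('m')(Function('v')(4, 7)), Pow(41292, -1)) = Mul(Add(Rational(7, 8), Mul(Rational(1, 75), -5)), Pow(41292, -1)) = Mul(Add(Rational(7, 8), Rational(-1, 15)), Rational(1, 41292)) = Mul(Rational(97, 120), Rational(1, 41292)) = Rational(97, 4955040)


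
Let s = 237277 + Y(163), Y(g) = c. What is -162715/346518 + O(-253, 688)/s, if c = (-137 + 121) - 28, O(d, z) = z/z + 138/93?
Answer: -38600506889/82205504694 ≈ -0.46956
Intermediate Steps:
O(d, z) = 77/31 (O(d, z) = 1 + 138*(1/93) = 1 + 46/31 = 77/31)
c = -44 (c = -16 - 28 = -44)
Y(g) = -44
s = 237233 (s = 237277 - 44 = 237233)
-162715/346518 + O(-253, 688)/s = -162715/346518 + (77/31)/237233 = -162715*1/346518 + (77/31)*(1/237233) = -162715/346518 + 77/7354223 = -38600506889/82205504694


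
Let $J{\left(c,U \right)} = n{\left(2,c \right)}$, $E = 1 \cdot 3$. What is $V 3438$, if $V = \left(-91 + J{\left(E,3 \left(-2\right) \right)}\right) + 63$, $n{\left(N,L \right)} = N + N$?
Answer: $-82512$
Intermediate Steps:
$E = 3$
$n{\left(N,L \right)} = 2 N$
$J{\left(c,U \right)} = 4$ ($J{\left(c,U \right)} = 2 \cdot 2 = 4$)
$V = -24$ ($V = \left(-91 + 4\right) + 63 = -87 + 63 = -24$)
$V 3438 = \left(-24\right) 3438 = -82512$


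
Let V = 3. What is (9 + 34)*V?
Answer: 129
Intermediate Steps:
(9 + 34)*V = (9 + 34)*3 = 43*3 = 129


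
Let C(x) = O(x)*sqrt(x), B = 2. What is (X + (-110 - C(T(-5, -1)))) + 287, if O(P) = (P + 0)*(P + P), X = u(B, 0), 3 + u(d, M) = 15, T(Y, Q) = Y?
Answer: 189 - 50*I*sqrt(5) ≈ 189.0 - 111.8*I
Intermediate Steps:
u(d, M) = 12 (u(d, M) = -3 + 15 = 12)
X = 12
O(P) = 2*P**2 (O(P) = P*(2*P) = 2*P**2)
C(x) = 2*x**(5/2) (C(x) = (2*x**2)*sqrt(x) = 2*x**(5/2))
(X + (-110 - C(T(-5, -1)))) + 287 = (12 + (-110 - 2*(-5)**(5/2))) + 287 = (12 + (-110 - 2*25*I*sqrt(5))) + 287 = (12 + (-110 - 50*I*sqrt(5))) + 287 = (-98 - 50*I*sqrt(5)) + 287 = 189 - 50*I*sqrt(5)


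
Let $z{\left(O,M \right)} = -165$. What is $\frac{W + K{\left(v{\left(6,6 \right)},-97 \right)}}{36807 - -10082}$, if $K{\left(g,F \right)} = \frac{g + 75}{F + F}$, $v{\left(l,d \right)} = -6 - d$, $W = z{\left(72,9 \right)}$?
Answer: $- \frac{32073}{9096466} \approx -0.0035259$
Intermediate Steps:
$W = -165$
$K{\left(g,F \right)} = \frac{75 + g}{2 F}$
$\frac{W + K{\left(v{\left(6,6 \right)},-97 \right)}}{36807 - -10082} = \frac{-165 + \frac{75 - 12}{2 \left(-97\right)}}{36807 - -10082} = \frac{-165 + \frac{1}{2} \left(- \frac{1}{97}\right) \left(75 - 12\right)}{36807 + \left(-7264 + 17346\right)} = \frac{-165 + \frac{1}{2} \left(- \frac{1}{97}\right) \left(75 - 12\right)}{36807 + 10082} = \frac{-165 + \frac{1}{2} \left(- \frac{1}{97}\right) 63}{46889} = \left(-165 - \frac{63}{194}\right) \frac{1}{46889} = \left(- \frac{32073}{194}\right) \frac{1}{46889} = - \frac{32073}{9096466}$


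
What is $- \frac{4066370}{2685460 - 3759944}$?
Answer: $\frac{2033185}{537242} \approx 3.7845$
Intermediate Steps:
$- \frac{4066370}{2685460 - 3759944} = - \frac{4066370}{-1074484} = \left(-4066370\right) \left(- \frac{1}{1074484}\right) = \frac{2033185}{537242}$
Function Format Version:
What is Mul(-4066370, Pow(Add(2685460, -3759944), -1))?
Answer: Rational(2033185, 537242) ≈ 3.7845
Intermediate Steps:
Mul(-4066370, Pow(Add(2685460, -3759944), -1)) = Mul(-4066370, Pow(-1074484, -1)) = Mul(-4066370, Rational(-1, 1074484)) = Rational(2033185, 537242)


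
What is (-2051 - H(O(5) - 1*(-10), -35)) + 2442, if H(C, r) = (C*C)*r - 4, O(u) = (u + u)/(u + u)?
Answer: 4630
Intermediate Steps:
O(u) = 1 (O(u) = (2*u)/((2*u)) = (2*u)*(1/(2*u)) = 1)
H(C, r) = -4 + r*C² (H(C, r) = C²*r - 4 = r*C² - 4 = -4 + r*C²)
(-2051 - H(O(5) - 1*(-10), -35)) + 2442 = (-2051 - (-4 - 35*(1 - 1*(-10))²)) + 2442 = (-2051 - (-4 - 35*(1 + 10)²)) + 2442 = (-2051 - (-4 - 35*11²)) + 2442 = (-2051 - (-4 - 35*121)) + 2442 = (-2051 - (-4 - 4235)) + 2442 = (-2051 - 1*(-4239)) + 2442 = (-2051 + 4239) + 2442 = 2188 + 2442 = 4630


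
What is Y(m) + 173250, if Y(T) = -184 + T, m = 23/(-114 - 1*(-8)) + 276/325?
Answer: 5962145481/34450 ≈ 1.7307e+5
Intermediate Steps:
m = 21781/34450 (m = 23/(-114 + 8) + 276*(1/325) = 23/(-106) + 276/325 = 23*(-1/106) + 276/325 = -23/106 + 276/325 = 21781/34450 ≈ 0.63225)
Y(m) + 173250 = (-184 + 21781/34450) + 173250 = -6317019/34450 + 173250 = 5962145481/34450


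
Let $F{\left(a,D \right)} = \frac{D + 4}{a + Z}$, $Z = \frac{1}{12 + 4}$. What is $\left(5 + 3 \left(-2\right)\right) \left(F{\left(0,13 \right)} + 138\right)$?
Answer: $-410$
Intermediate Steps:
$Z = \frac{1}{16} \approx 0.0625$
$F{\left(a,D \right)} = \frac{4 + D}{\frac{1}{16} + a}$ ($F{\left(a,D \right)} = \frac{D + 4}{a + \frac{1}{16}} = \frac{4 + D}{\frac{1}{16} + a}$)
$\left(5 + 3 \left(-2\right)\right) \left(F{\left(0,13 \right)} + 138\right) = \left(5 + 3 \left(-2\right)\right) \left(\frac{16 \left(4 + 13\right)}{1 + 16 \cdot 0} + 138\right) = \left(5 - 6\right) \left(16 \frac{1}{1 + 0} \cdot 17 + 138\right) = - (16 \cdot 1^{-1} \cdot 17 + 138) = - (16 \cdot 1 \cdot 17 + 138) = - (272 + 138) = \left(-1\right) 410 = -410$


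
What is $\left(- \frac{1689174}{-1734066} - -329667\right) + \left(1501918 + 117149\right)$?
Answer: $\frac{187735281201}{96337} \approx 1.9487 \cdot 10^{6}$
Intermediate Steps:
$\left(- \frac{1689174}{-1734066} - -329667\right) + \left(1501918 + 117149\right) = \left(\left(-1689174\right) \left(- \frac{1}{1734066}\right) + 329667\right) + 1619067 = \left(\frac{93843}{96337} + 329667\right) + 1619067 = \frac{31759223622}{96337} + 1619067 = \frac{187735281201}{96337}$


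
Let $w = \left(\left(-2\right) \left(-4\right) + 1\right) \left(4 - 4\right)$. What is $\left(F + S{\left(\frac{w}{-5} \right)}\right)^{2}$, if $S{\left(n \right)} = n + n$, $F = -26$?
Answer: $676$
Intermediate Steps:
$w = 0$ ($w = \left(8 + 1\right) 0 = 9 \cdot 0 = 0$)
$S{\left(n \right)} = 2 n$
$\left(F + S{\left(\frac{w}{-5} \right)}\right)^{2} = \left(-26 + 2 \frac{0}{-5}\right)^{2} = \left(-26 + 2 \cdot 0 \left(- \frac{1}{5}\right)\right)^{2} = \left(-26 + 2 \cdot 0\right)^{2} = \left(-26 + 0\right)^{2} = \left(-26\right)^{2} = 676$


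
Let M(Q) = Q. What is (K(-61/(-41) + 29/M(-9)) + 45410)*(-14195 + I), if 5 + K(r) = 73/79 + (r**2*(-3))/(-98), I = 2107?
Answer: -96432294272900192/175693077 ≈ -5.4887e+8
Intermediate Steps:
K(r) = -322/79 + 3*r**2/98 (K(r) = -5 + (73/79 + (r**2*(-3))/(-98)) = -5 + (73*(1/79) - 3*r**2*(-1/98)) = -5 + (73/79 + 3*r**2/98) = -322/79 + 3*r**2/98)
(K(-61/(-41) + 29/M(-9)) + 45410)*(-14195 + I) = ((-322/79 + 3*(-61/(-41) + 29/(-9))**2/98) + 45410)*(-14195 + 2107) = ((-322/79 + 3*(-61*(-1/41) + 29*(-1/9))**2/98) + 45410)*(-12088) = ((-322/79 + 3*(61/41 - 29/9)**2/98) + 45410)*(-12088) = ((-322/79 + 3*(-640/369)**2/98) + 45410)*(-12088) = ((-322/79 + (3/98)*(409600/136161)) + 45410)*(-12088) = ((-322/79 + 204800/2223963) + 45410)*(-12088) = (-699936886/175693077 + 45410)*(-12088) = (7977522689684/175693077)*(-12088) = -96432294272900192/175693077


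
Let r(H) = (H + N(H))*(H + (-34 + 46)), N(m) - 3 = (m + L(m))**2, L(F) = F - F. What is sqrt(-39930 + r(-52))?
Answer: I*sqrt(146130) ≈ 382.27*I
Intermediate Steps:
L(F) = 0
N(m) = 3 + m**2 (N(m) = 3 + (m + 0)**2 = 3 + m**2)
r(H) = (12 + H)*(3 + H + H**2) (r(H) = (H + (3 + H**2))*(H + (-34 + 46)) = (3 + H + H**2)*(H + 12) = (3 + H + H**2)*(12 + H) = (12 + H)*(3 + H + H**2))
sqrt(-39930 + r(-52)) = sqrt(-39930 + (36 + (-52)**3 + 13*(-52)**2 + 15*(-52))) = sqrt(-39930 + (36 - 140608 + 13*2704 - 780)) = sqrt(-39930 + (36 - 140608 + 35152 - 780)) = sqrt(-39930 - 106200) = sqrt(-146130) = I*sqrt(146130)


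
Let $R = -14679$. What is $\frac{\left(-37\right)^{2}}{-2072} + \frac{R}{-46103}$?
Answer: $- \frac{883787}{2581768} \approx -0.34232$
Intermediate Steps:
$\frac{\left(-37\right)^{2}}{-2072} + \frac{R}{-46103} = \frac{\left(-37\right)^{2}}{-2072} - \frac{14679}{-46103} = 1369 \left(- \frac{1}{2072}\right) - - \frac{14679}{46103} = - \frac{37}{56} + \frac{14679}{46103} = - \frac{883787}{2581768}$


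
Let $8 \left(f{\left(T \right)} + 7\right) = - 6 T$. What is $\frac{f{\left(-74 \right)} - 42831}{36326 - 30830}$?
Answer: $- \frac{85565}{10992} \approx -7.7843$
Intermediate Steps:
$f{\left(T \right)} = -7 - \frac{3 T}{4}$ ($f{\left(T \right)} = -7 + \frac{\left(-6\right) T}{8} = -7 - \frac{3 T}{4}$)
$\frac{f{\left(-74 \right)} - 42831}{36326 - 30830} = \frac{\left(-7 - - \frac{111}{2}\right) - 42831}{36326 - 30830} = \frac{\left(-7 + \frac{111}{2}\right) - 42831}{5496} = \left(\frac{97}{2} - 42831\right) \frac{1}{5496} = \left(- \frac{85565}{2}\right) \frac{1}{5496} = - \frac{85565}{10992}$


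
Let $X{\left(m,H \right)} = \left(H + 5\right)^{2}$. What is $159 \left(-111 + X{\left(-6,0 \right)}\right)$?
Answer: $-13674$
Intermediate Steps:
$X{\left(m,H \right)} = \left(5 + H\right)^{2}$
$159 \left(-111 + X{\left(-6,0 \right)}\right) = 159 \left(-111 + \left(5 + 0\right)^{2}\right) = 159 \left(-111 + 5^{2}\right) = 159 \left(-111 + 25\right) = 159 \left(-86\right) = -13674$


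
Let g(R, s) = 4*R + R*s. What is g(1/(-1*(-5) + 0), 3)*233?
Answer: 1631/5 ≈ 326.20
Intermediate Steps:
g(1/(-1*(-5) + 0), 3)*233 = ((4 + 3)/(-1*(-5) + 0))*233 = (7/(5 + 0))*233 = (7/5)*233 = 1631/5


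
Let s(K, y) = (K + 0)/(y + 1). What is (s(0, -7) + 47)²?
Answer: 2209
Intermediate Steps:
s(K, y) = K/(1 + y)
(s(0, -7) + 47)² = (0/(1 - 7) + 47)² = (0/(-6) + 47)² = (0*(-⅙) + 47)² = (0 + 47)² = 47² = 2209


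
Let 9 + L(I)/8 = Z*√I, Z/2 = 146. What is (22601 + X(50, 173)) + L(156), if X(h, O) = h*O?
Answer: 31179 + 4672*√39 ≈ 60356.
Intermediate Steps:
Z = 292 (Z = 2*146 = 292)
X(h, O) = O*h
L(I) = -72 + 2336*√I (L(I) = -72 + 8*(292*√I) = -72 + 2336*√I)
(22601 + X(50, 173)) + L(156) = (22601 + 173*50) + (-72 + 2336*√156) = (22601 + 8650) + (-72 + 2336*(2*√39)) = 31251 + (-72 + 4672*√39) = 31179 + 4672*√39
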